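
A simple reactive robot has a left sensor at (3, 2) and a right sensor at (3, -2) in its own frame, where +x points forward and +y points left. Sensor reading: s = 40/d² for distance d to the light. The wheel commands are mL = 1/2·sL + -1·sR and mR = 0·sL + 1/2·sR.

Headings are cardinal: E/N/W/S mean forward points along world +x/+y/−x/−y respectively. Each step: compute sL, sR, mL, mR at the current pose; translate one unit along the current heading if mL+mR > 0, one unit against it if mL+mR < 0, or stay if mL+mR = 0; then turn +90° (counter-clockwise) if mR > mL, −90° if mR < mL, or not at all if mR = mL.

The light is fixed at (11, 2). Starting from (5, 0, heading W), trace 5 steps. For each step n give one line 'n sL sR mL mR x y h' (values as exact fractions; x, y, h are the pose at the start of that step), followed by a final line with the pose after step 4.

n=0: pose=(5,0,W); sL=40/97, sR=40/81; mL=-2260/7857, mR=20/81; mL+mR=-320/7857 → advance -1; mR−mL=1400/2619 → turn +1·90°
n=1: pose=(6,0,S); sL=20/17, sR=20/37; mL=30/629, mR=10/37; mL+mR=200/629 → advance +1; mR−mL=140/629 → turn +1·90°
n=2: pose=(6,-1,E); sL=8, sR=40/29; mL=76/29, mR=20/29; mL+mR=96/29 → advance +1; mR−mL=-56/29 → turn -1·90°
n=3: pose=(7,-1,S); sL=1, sR=5/9; mL=-1/18, mR=5/18; mL+mR=2/9 → advance +1; mR−mL=1/3 → turn +1·90°
n=4: pose=(7,-2,E); sL=8, sR=40/37; mL=108/37, mR=20/37; mL+mR=128/37 → advance +1; mR−mL=-88/37 → turn -1·90°

0 40/97 40/81 -2260/7857 20/81 5 0 W
1 20/17 20/37 30/629 10/37 6 0 S
2 8 40/29 76/29 20/29 6 -1 E
3 1 5/9 -1/18 5/18 7 -1 S
4 8 40/37 108/37 20/37 7 -2 E
final 8 -2 S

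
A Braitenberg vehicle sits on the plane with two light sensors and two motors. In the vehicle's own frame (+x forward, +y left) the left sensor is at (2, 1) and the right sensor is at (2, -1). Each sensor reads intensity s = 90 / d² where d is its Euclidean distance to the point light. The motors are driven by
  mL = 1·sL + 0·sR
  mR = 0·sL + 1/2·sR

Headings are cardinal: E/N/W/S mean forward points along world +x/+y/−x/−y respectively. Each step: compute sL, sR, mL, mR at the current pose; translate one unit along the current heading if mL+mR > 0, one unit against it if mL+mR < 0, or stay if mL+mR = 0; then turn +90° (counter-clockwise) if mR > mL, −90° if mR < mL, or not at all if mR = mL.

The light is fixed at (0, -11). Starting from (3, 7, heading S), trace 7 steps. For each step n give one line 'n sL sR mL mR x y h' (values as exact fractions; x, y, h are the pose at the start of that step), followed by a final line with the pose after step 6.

n=0: pose=(3,7,S); sL=45/136, sR=9/26; mL=45/136, mR=9/52; mL+mR=891/1768 → advance +1; mR−mL=-279/1768 → turn -1·90°
n=1: pose=(3,6,W); sL=90/257, sR=18/65; mL=90/257, mR=9/65; mL+mR=8163/16705 → advance +1; mR−mL=-3537/16705 → turn -1·90°
n=2: pose=(2,6,N); sL=45/181, sR=9/37; mL=45/181, mR=9/74; mL+mR=4959/13394 → advance +1; mR−mL=-1701/13394 → turn -1·90°
n=3: pose=(2,7,E); sL=90/377, sR=18/61; mL=90/377, mR=9/61; mL+mR=8883/22997 → advance +1; mR−mL=-2097/22997 → turn -1·90°
n=4: pose=(3,7,S); sL=45/136, sR=9/26; mL=45/136, mR=9/52; mL+mR=891/1768 → advance +1; mR−mL=-279/1768 → turn -1·90°
n=5: pose=(3,6,W); sL=90/257, sR=18/65; mL=90/257, mR=9/65; mL+mR=8163/16705 → advance +1; mR−mL=-3537/16705 → turn -1·90°
n=6: pose=(2,6,N); sL=45/181, sR=9/37; mL=45/181, mR=9/74; mL+mR=4959/13394 → advance +1; mR−mL=-1701/13394 → turn -1·90°

0 45/136 9/26 45/136 9/52 3 7 S
1 90/257 18/65 90/257 9/65 3 6 W
2 45/181 9/37 45/181 9/74 2 6 N
3 90/377 18/61 90/377 9/61 2 7 E
4 45/136 9/26 45/136 9/52 3 7 S
5 90/257 18/65 90/257 9/65 3 6 W
6 45/181 9/37 45/181 9/74 2 6 N
final 2 7 E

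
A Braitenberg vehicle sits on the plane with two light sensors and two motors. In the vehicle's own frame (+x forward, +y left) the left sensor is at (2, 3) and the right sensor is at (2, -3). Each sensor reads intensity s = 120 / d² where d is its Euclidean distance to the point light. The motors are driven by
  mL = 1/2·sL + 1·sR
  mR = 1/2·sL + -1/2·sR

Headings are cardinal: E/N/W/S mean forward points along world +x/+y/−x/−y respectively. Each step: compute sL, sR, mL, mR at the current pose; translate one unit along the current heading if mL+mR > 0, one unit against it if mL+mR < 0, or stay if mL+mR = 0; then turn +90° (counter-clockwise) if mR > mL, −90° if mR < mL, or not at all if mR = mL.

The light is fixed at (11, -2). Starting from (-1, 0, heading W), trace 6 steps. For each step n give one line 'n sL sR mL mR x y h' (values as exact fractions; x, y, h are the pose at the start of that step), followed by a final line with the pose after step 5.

0 120/197 120/221 36900/43537 1440/43537 -1 0 W
1 15/34 30/29 2475/1972 -585/1972 -2 0 N
2 120/157 120/121 26100/18997 -2160/18997 -2 1 E
3 60/41 60/113 5850/4633 2160/4633 -1 1 S
4 120/197 120/221 36900/43537 1440/43537 -1 0 W
5 15/34 30/29 2475/1972 -585/1972 -2 0 N
final -2 1 E

n=0: pose=(-1,0,W); sL=120/197, sR=120/221; mL=36900/43537, mR=1440/43537; mL+mR=38340/43537 → advance +1; mR−mL=-180/221 → turn -1·90°
n=1: pose=(-2,0,N); sL=15/34, sR=30/29; mL=2475/1972, mR=-585/1972; mL+mR=945/986 → advance +1; mR−mL=-45/29 → turn -1·90°
n=2: pose=(-2,1,E); sL=120/157, sR=120/121; mL=26100/18997, mR=-2160/18997; mL+mR=23940/18997 → advance +1; mR−mL=-180/121 → turn -1·90°
n=3: pose=(-1,1,S); sL=60/41, sR=60/113; mL=5850/4633, mR=2160/4633; mL+mR=8010/4633 → advance +1; mR−mL=-90/113 → turn -1·90°
n=4: pose=(-1,0,W); sL=120/197, sR=120/221; mL=36900/43537, mR=1440/43537; mL+mR=38340/43537 → advance +1; mR−mL=-180/221 → turn -1·90°
n=5: pose=(-2,0,N); sL=15/34, sR=30/29; mL=2475/1972, mR=-585/1972; mL+mR=945/986 → advance +1; mR−mL=-45/29 → turn -1·90°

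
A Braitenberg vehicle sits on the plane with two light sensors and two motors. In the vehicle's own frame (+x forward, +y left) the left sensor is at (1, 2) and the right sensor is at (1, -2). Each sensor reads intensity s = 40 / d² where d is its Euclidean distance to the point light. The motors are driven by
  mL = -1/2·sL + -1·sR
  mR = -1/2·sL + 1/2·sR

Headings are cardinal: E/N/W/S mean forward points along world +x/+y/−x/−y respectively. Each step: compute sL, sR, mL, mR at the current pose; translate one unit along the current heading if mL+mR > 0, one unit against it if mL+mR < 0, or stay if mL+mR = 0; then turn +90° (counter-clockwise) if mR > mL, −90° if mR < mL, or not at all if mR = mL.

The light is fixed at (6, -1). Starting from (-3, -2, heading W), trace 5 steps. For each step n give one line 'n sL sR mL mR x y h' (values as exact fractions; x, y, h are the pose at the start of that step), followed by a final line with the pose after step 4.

0 40/109 40/101 -6380/11009 160/11009 -3 -2 W
1 1 5/13 -23/26 -4/13 -2 -2 S
2 40/53 40/53 -60/53 0 -2 -1 E
3 20/61 4/5 -294/305 72/305 -3 -1 N
4 40/109 40/101 -6380/11009 160/11009 -3 -2 W
final -2 -2 S

n=0: pose=(-3,-2,W); sL=40/109, sR=40/101; mL=-6380/11009, mR=160/11009; mL+mR=-6220/11009 → advance -1; mR−mL=60/101 → turn +1·90°
n=1: pose=(-2,-2,S); sL=1, sR=5/13; mL=-23/26, mR=-4/13; mL+mR=-31/26 → advance -1; mR−mL=15/26 → turn +1·90°
n=2: pose=(-2,-1,E); sL=40/53, sR=40/53; mL=-60/53, mR=0; mL+mR=-60/53 → advance -1; mR−mL=60/53 → turn +1·90°
n=3: pose=(-3,-1,N); sL=20/61, sR=4/5; mL=-294/305, mR=72/305; mL+mR=-222/305 → advance -1; mR−mL=6/5 → turn +1·90°
n=4: pose=(-3,-2,W); sL=40/109, sR=40/101; mL=-6380/11009, mR=160/11009; mL+mR=-6220/11009 → advance -1; mR−mL=60/101 → turn +1·90°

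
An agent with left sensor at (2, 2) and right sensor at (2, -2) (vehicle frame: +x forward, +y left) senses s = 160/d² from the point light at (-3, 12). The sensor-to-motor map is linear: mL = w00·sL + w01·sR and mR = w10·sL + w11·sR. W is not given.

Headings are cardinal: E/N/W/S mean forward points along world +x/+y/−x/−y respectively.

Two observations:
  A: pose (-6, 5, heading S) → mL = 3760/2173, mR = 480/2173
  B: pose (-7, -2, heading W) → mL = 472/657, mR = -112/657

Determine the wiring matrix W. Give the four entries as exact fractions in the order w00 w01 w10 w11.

obs A: pose=(-6,5,S) → sL=80/41, sR=80/53, mL=3760/2173, mR=480/2173
obs B: pose=(-7,-2,W) → sL=40/73, sR=8/9, mL=472/657, mR=-112/657
sensor matrix S = [[80/41, 80/53], [40/73, 8/9]]; det S = 1295360/1427661
solve [mL_A; mL_B] = S·[w00; w01] and [mR_A; mR_B] = S·[w10; w11]:
  w00 = 1/2, w01 = 1/2, w10 = 1/2, w11 = -1/2

1/2 1/2 1/2 -1/2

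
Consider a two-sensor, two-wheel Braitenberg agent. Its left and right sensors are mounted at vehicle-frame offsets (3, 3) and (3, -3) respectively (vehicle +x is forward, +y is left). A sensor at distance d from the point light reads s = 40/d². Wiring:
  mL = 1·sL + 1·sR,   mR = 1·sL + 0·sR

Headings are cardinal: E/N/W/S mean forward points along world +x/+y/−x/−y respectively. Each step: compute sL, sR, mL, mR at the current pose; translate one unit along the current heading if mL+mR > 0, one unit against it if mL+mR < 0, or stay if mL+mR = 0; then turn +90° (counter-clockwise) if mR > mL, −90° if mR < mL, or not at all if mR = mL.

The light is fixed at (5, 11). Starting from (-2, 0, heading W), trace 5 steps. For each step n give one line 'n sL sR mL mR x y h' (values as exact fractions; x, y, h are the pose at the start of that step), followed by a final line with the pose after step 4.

0 5/37 10/41 575/1517 5/37 -2 0 W
1 8/37 40/89 2192/3293 8/37 -3 0 N
2 20/37 20/97 2680/3589 20/37 -3 1 E
3 8/37 40/269 3632/9953 8/37 -2 1 S
4 5/37 10/41 575/1517 5/37 -2 0 W
final -3 0 N

n=0: pose=(-2,0,W); sL=5/37, sR=10/41; mL=575/1517, mR=5/37; mL+mR=780/1517 → advance +1; mR−mL=-10/41 → turn -1·90°
n=1: pose=(-3,0,N); sL=8/37, sR=40/89; mL=2192/3293, mR=8/37; mL+mR=2904/3293 → advance +1; mR−mL=-40/89 → turn -1·90°
n=2: pose=(-3,1,E); sL=20/37, sR=20/97; mL=2680/3589, mR=20/37; mL+mR=4620/3589 → advance +1; mR−mL=-20/97 → turn -1·90°
n=3: pose=(-2,1,S); sL=8/37, sR=40/269; mL=3632/9953, mR=8/37; mL+mR=5784/9953 → advance +1; mR−mL=-40/269 → turn -1·90°
n=4: pose=(-2,0,W); sL=5/37, sR=10/41; mL=575/1517, mR=5/37; mL+mR=780/1517 → advance +1; mR−mL=-10/41 → turn -1·90°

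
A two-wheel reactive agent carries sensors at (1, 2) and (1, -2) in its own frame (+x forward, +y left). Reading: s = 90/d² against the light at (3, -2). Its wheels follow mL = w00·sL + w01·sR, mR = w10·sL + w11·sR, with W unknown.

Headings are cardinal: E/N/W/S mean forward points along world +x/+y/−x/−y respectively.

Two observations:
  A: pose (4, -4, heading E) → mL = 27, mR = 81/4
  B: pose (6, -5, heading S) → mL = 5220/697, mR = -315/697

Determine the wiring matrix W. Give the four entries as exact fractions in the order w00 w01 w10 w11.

1 1 1 -1/2

obs A: pose=(4,-4,E) → sL=45/2, sR=9/2, mL=27, mR=81/4
obs B: pose=(6,-5,S) → sL=90/41, sR=90/17, mL=5220/697, mR=-315/697
sensor matrix S = [[45/2, 9/2], [90/41, 90/17]]; det S = 76140/697
solve [mL_A; mL_B] = S·[w00; w01] and [mR_A; mR_B] = S·[w10; w11]:
  w00 = 1, w01 = 1, w10 = 1, w11 = -1/2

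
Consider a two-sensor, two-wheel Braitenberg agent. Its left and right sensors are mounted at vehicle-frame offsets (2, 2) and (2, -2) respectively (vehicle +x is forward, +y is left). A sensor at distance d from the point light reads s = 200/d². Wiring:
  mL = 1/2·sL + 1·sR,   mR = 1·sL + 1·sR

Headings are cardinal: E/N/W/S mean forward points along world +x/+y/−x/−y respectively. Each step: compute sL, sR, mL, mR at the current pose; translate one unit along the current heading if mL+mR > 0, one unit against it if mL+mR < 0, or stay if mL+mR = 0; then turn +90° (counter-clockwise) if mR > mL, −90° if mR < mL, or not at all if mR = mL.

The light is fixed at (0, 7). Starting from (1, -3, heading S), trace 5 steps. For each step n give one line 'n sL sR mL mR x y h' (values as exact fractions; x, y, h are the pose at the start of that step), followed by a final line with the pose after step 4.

0 200/153 40/29 9020/4437 11920/4437 1 -3 S
1 20/9 100/89 1790/801 2680/801 1 -4 E
2 200/81 200/97 25900/7857 35600/7857 2 -4 N
3 25/18 25/8 275/72 325/72 2 -3 W
4 200/153 40/29 9020/4437 11920/4437 1 -3 S
final 1 -4 E

n=0: pose=(1,-3,S); sL=200/153, sR=40/29; mL=9020/4437, mR=11920/4437; mL+mR=6980/1479 → advance +1; mR−mL=100/153 → turn +1·90°
n=1: pose=(1,-4,E); sL=20/9, sR=100/89; mL=1790/801, mR=2680/801; mL+mR=1490/267 → advance +1; mR−mL=10/9 → turn +1·90°
n=2: pose=(2,-4,N); sL=200/81, sR=200/97; mL=25900/7857, mR=35600/7857; mL+mR=20500/2619 → advance +1; mR−mL=100/81 → turn +1·90°
n=3: pose=(2,-3,W); sL=25/18, sR=25/8; mL=275/72, mR=325/72; mL+mR=25/3 → advance +1; mR−mL=25/36 → turn +1·90°
n=4: pose=(1,-3,S); sL=200/153, sR=40/29; mL=9020/4437, mR=11920/4437; mL+mR=6980/1479 → advance +1; mR−mL=100/153 → turn +1·90°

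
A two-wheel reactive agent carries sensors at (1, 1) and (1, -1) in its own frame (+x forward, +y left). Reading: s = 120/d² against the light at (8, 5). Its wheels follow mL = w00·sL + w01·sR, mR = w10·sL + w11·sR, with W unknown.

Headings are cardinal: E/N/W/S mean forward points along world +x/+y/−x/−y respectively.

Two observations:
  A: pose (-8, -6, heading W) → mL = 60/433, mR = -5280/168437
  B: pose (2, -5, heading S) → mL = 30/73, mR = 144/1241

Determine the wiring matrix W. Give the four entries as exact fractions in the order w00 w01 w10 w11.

1/2 0 1 -1

obs A: pose=(-8,-6,W) → sL=120/433, sR=120/389, mL=60/433, mR=-5280/168437
obs B: pose=(2,-5,S) → sL=60/73, sR=12/17, mL=30/73, mR=144/1241
sensor matrix S = [[120/433, 120/389], [60/73, 12/17]]; det S = -12107520/209030317
solve [mL_A; mL_B] = S·[w00; w01] and [mR_A; mR_B] = S·[w10; w11]:
  w00 = 1/2, w01 = 0, w10 = 1, w11 = -1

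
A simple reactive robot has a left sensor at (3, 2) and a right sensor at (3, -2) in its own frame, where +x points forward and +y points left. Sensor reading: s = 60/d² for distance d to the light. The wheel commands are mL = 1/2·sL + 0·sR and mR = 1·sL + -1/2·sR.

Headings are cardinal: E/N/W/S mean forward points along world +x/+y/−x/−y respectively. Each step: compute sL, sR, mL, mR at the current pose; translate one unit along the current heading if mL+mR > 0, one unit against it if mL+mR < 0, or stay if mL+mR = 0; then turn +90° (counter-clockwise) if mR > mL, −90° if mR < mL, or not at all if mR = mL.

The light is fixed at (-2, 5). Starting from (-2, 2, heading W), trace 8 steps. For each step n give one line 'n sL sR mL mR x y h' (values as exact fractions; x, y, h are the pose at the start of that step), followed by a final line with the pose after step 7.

0 30/17 6 15/17 -21/17 -2 2 W
1 60 20/3 30 170/3 -1 2 N
2 3 15 3/2 -9/2 -1 3 W
3 60 60/17 30 990/17 0 3 N
4 6 30 3 -9 0 4 W
5 12 60/29 6 318/29 1 4 N
6 15 15 15/2 15/2 1 5 W
7 12 12 6 6 0 5 W
final -1 5 W

n=0: pose=(-2,2,W); sL=30/17, sR=6; mL=15/17, mR=-21/17; mL+mR=-6/17 → advance -1; mR−mL=-36/17 → turn -1·90°
n=1: pose=(-1,2,N); sL=60, sR=20/3; mL=30, mR=170/3; mL+mR=260/3 → advance +1; mR−mL=80/3 → turn +1·90°
n=2: pose=(-1,3,W); sL=3, sR=15; mL=3/2, mR=-9/2; mL+mR=-3 → advance -1; mR−mL=-6 → turn -1·90°
n=3: pose=(0,3,N); sL=60, sR=60/17; mL=30, mR=990/17; mL+mR=1500/17 → advance +1; mR−mL=480/17 → turn +1·90°
n=4: pose=(0,4,W); sL=6, sR=30; mL=3, mR=-9; mL+mR=-6 → advance -1; mR−mL=-12 → turn -1·90°
n=5: pose=(1,4,N); sL=12, sR=60/29; mL=6, mR=318/29; mL+mR=492/29 → advance +1; mR−mL=144/29 → turn +1·90°
n=6: pose=(1,5,W); sL=15, sR=15; mL=15/2, mR=15/2; mL+mR=15 → advance +1; mR−mL=0 → turn +0·90°
n=7: pose=(0,5,W); sL=12, sR=12; mL=6, mR=6; mL+mR=12 → advance +1; mR−mL=0 → turn +0·90°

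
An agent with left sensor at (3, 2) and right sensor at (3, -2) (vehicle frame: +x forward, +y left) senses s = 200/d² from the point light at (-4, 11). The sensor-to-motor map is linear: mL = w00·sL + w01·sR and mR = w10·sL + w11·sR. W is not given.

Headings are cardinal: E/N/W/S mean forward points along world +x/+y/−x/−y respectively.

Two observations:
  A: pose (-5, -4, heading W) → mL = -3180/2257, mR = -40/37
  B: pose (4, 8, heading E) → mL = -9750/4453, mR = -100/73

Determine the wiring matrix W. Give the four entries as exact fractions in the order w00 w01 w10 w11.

-1/2 -1 0 -1

obs A: pose=(-5,-4,W) → sL=40/61, sR=40/37, mL=-3180/2257, mR=-40/37
obs B: pose=(4,8,E) → sL=100/61, sR=100/73, mL=-9750/4453, mR=-100/73
sensor matrix S = [[40/61, 40/37], [100/61, 100/73]]; det S = -144000/164761
solve [mL_A; mL_B] = S·[w00; w01] and [mR_A; mR_B] = S·[w10; w11]:
  w00 = -1/2, w01 = -1, w10 = 0, w11 = -1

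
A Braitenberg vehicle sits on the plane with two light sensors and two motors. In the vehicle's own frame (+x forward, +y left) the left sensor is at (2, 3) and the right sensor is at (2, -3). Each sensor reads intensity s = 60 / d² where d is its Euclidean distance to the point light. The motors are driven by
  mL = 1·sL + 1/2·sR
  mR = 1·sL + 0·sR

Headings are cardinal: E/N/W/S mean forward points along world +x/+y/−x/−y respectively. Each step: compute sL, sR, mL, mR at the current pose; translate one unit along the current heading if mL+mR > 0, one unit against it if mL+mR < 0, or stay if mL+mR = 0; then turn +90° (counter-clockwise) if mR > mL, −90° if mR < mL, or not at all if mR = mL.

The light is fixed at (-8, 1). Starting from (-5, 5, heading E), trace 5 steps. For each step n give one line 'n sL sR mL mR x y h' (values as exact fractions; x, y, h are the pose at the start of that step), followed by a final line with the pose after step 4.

0 30/37 30/13 945/481 30/37 -5 5 E
1 60/53 12 378/53 60/53 -4 5 S
2 15 3/2 63/4 15 -4 4 W
3 12/5 60/61 882/305 12/5 -5 4 N
4 30/37 30/13 945/481 30/37 -5 5 E
final -4 5 S

n=0: pose=(-5,5,E); sL=30/37, sR=30/13; mL=945/481, mR=30/37; mL+mR=1335/481 → advance +1; mR−mL=-15/13 → turn -1·90°
n=1: pose=(-4,5,S); sL=60/53, sR=12; mL=378/53, mR=60/53; mL+mR=438/53 → advance +1; mR−mL=-6 → turn -1·90°
n=2: pose=(-4,4,W); sL=15, sR=3/2; mL=63/4, mR=15; mL+mR=123/4 → advance +1; mR−mL=-3/4 → turn -1·90°
n=3: pose=(-5,4,N); sL=12/5, sR=60/61; mL=882/305, mR=12/5; mL+mR=1614/305 → advance +1; mR−mL=-30/61 → turn -1·90°
n=4: pose=(-5,5,E); sL=30/37, sR=30/13; mL=945/481, mR=30/37; mL+mR=1335/481 → advance +1; mR−mL=-15/13 → turn -1·90°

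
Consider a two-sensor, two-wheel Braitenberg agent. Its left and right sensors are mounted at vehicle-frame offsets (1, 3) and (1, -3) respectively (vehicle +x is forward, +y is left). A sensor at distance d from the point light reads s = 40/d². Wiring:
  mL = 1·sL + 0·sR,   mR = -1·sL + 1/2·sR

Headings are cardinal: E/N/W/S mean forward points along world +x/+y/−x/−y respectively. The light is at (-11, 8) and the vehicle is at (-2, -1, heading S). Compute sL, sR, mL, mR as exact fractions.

left sensor world pos  = (1, -2); dL² = 244
right sensor world pos = (-5, -2); dR² = 136
sL = 40/244 = 10/61
sR = 40/136 = 5/17
mL = 1·sL + 0·sR = 10/61
mR = -1·sL + 1/2·sR = -35/2074

10/61 5/17 10/61 -35/2074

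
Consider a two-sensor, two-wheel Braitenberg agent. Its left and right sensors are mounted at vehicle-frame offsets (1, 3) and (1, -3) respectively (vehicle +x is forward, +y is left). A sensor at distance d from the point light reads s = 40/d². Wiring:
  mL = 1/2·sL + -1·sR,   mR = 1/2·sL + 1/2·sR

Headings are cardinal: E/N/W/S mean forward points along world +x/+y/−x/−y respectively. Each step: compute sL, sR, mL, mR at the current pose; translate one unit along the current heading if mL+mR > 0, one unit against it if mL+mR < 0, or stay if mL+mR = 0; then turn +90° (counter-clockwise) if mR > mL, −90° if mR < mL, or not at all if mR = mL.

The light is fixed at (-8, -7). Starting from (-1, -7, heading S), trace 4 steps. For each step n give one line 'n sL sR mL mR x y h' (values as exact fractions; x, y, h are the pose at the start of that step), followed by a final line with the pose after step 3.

n=0: pose=(-1,-7,S); sL=40/101, sR=40/17; mL=-3700/1717, mR=2360/1717; mL+mR=-1340/1717 → advance -1; mR−mL=60/17 → turn +1·90°
n=1: pose=(-1,-6,E); sL=1/2, sR=10/17; mL=-23/68, mR=37/68; mL+mR=7/34 → advance +1; mR−mL=15/17 → turn +1·90°
n=2: pose=(0,-6,N); sL=40/29, sR=8/25; mL=268/725, mR=616/725; mL+mR=884/725 → advance +1; mR−mL=12/25 → turn +1·90°
n=3: pose=(0,-5,W); sL=4/5, sR=20/37; mL=-26/185, mR=124/185; mL+mR=98/185 → advance +1; mR−mL=30/37 → turn +1·90°

0 40/101 40/17 -3700/1717 2360/1717 -1 -7 S
1 1/2 10/17 -23/68 37/68 -1 -6 E
2 40/29 8/25 268/725 616/725 0 -6 N
3 4/5 20/37 -26/185 124/185 0 -5 W
final -1 -5 S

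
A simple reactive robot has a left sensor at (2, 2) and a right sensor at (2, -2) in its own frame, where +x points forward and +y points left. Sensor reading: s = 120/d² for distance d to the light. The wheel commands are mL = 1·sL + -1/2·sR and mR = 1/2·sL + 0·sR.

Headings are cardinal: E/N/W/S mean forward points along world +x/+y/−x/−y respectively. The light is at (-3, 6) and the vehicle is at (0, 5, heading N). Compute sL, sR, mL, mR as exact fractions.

60 60/13 750/13 30

left sensor world pos  = (-2, 7); dL² = 2
right sensor world pos = (2, 7); dR² = 26
sL = 120/2 = 60
sR = 120/26 = 60/13
mL = 1·sL + -1/2·sR = 750/13
mR = 1/2·sL + 0·sR = 30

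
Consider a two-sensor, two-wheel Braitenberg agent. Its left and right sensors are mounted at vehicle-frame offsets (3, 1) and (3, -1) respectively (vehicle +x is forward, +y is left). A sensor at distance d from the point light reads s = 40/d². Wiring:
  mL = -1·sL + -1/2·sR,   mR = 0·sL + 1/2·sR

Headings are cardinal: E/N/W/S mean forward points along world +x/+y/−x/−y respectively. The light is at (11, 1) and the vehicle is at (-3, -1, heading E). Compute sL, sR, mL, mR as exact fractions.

20/61 4/13 -382/793 2/13

left sensor world pos  = (0, 0); dL² = 122
right sensor world pos = (0, -2); dR² = 130
sL = 40/122 = 20/61
sR = 40/130 = 4/13
mL = -1·sL + -1/2·sR = -382/793
mR = 0·sL + 1/2·sR = 2/13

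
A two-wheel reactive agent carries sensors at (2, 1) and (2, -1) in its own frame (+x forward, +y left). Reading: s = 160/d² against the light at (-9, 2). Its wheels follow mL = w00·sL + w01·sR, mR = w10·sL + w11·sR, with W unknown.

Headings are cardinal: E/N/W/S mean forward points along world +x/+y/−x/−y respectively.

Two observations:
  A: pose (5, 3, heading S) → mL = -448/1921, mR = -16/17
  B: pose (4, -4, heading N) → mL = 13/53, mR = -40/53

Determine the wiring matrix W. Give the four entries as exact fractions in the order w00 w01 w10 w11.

obs A: pose=(5,3,S) → sL=80/113, sR=16/17, mL=-448/1921, mR=-16/17
obs B: pose=(4,-4,N) → sL=1, sR=40/53, mL=13/53, mR=-40/53
sensor matrix S = [[80/113, 16/17], [1, 40/53]]; det S = -41424/101813
solve [mL_A; mL_B] = S·[w00; w01] and [mR_A; mR_B] = S·[w10; w11]:
  w00 = 1, w01 = -1, w10 = 0, w11 = -1

1 -1 0 -1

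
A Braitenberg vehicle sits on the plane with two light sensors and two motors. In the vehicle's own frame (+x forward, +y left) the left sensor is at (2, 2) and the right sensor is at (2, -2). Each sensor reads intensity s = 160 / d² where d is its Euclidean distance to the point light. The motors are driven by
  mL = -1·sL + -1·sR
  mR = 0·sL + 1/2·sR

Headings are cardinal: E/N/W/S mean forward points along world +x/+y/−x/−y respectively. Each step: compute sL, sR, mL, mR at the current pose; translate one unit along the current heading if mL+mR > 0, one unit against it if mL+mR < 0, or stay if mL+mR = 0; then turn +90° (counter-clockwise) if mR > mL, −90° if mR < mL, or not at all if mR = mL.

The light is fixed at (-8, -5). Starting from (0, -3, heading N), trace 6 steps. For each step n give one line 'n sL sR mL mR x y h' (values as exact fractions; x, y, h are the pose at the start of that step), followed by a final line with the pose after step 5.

n=0: pose=(0,-3,N); sL=40/13, sR=40/29; mL=-1680/377, mR=20/29; mL+mR=-1420/377 → advance -1; mR−mL=1940/377 → turn +1·90°
n=1: pose=(0,-4,W); sL=160/37, sR=32/9; mL=-2624/333, mR=16/9; mL+mR=-2032/333 → advance -1; mR−mL=1072/111 → turn +1·90°
n=2: pose=(1,-4,S); sL=80/61, sR=16/5; mL=-1376/305, mR=8/5; mL+mR=-888/305 → advance -1; mR−mL=1864/305 → turn +1·90°
n=3: pose=(1,-3,E); sL=160/137, sR=160/121; mL=-41280/16577, mR=80/121; mL+mR=-30320/16577 → advance -1; mR−mL=52240/16577 → turn +1·90°
n=4: pose=(0,-3,N); sL=40/13, sR=40/29; mL=-1680/377, mR=20/29; mL+mR=-1420/377 → advance -1; mR−mL=1940/377 → turn +1·90°
n=5: pose=(0,-4,W); sL=160/37, sR=32/9; mL=-2624/333, mR=16/9; mL+mR=-2032/333 → advance -1; mR−mL=1072/111 → turn +1·90°

0 40/13 40/29 -1680/377 20/29 0 -3 N
1 160/37 32/9 -2624/333 16/9 0 -4 W
2 80/61 16/5 -1376/305 8/5 1 -4 S
3 160/137 160/121 -41280/16577 80/121 1 -3 E
4 40/13 40/29 -1680/377 20/29 0 -3 N
5 160/37 32/9 -2624/333 16/9 0 -4 W
final 1 -4 S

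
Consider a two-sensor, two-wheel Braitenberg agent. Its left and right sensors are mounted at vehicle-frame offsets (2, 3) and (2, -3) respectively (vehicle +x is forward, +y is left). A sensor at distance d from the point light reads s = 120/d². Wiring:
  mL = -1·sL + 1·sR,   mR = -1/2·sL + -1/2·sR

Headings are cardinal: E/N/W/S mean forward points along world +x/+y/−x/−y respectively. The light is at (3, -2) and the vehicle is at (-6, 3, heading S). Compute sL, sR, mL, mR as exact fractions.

8/3 40/51 -32/17 -88/51

left sensor world pos  = (-3, 1); dL² = 45
right sensor world pos = (-9, 1); dR² = 153
sL = 120/45 = 8/3
sR = 120/153 = 40/51
mL = -1·sL + 1·sR = -32/17
mR = -1/2·sL + -1/2·sR = -88/51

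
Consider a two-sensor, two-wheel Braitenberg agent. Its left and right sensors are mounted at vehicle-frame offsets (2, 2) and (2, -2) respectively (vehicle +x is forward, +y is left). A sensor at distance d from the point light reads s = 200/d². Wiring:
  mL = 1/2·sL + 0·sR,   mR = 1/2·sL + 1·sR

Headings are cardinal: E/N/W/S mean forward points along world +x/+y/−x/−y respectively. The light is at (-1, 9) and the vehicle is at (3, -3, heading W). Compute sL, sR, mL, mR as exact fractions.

1 25/13 1/2 63/26

left sensor world pos  = (1, -5); dL² = 200
right sensor world pos = (1, -1); dR² = 104
sL = 200/200 = 1
sR = 200/104 = 25/13
mL = 1/2·sL + 0·sR = 1/2
mR = 1/2·sL + 1·sR = 63/26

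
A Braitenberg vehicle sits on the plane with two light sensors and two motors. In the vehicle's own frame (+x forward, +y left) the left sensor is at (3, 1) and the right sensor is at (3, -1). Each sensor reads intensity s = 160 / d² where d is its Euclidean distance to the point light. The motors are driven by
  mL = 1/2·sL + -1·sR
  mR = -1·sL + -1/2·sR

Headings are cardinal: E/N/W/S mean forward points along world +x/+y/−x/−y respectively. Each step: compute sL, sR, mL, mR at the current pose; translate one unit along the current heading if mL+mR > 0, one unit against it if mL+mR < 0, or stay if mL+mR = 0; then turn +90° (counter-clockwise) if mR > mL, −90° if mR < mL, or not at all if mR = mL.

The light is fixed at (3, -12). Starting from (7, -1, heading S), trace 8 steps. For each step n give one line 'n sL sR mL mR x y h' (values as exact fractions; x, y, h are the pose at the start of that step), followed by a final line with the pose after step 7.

0 160/89 160/73 -8400/6497 -18800/6497 7 -1 S
1 80/61 16/17 -296/1037 -1848/1037 7 0 W
2 160/241 160/261 -17680/62901 -61040/62901 8 0 N
3 10/13 40/41 -315/533 -670/533 8 -1 E
4 160/89 160/73 -8400/6497 -18800/6497 7 -1 S
5 80/61 16/17 -296/1037 -1848/1037 7 0 W
6 160/241 160/261 -17680/62901 -61040/62901 8 0 N
7 10/13 40/41 -315/533 -670/533 8 -1 E
final 7 -1 S

n=0: pose=(7,-1,S); sL=160/89, sR=160/73; mL=-8400/6497, mR=-18800/6497; mL+mR=-27200/6497 → advance -1; mR−mL=-10400/6497 → turn -1·90°
n=1: pose=(7,0,W); sL=80/61, sR=16/17; mL=-296/1037, mR=-1848/1037; mL+mR=-2144/1037 → advance -1; mR−mL=-1552/1037 → turn -1·90°
n=2: pose=(8,0,N); sL=160/241, sR=160/261; mL=-17680/62901, mR=-61040/62901; mL+mR=-26240/20967 → advance -1; mR−mL=-43360/62901 → turn -1·90°
n=3: pose=(8,-1,E); sL=10/13, sR=40/41; mL=-315/533, mR=-670/533; mL+mR=-985/533 → advance -1; mR−mL=-355/533 → turn -1·90°
n=4: pose=(7,-1,S); sL=160/89, sR=160/73; mL=-8400/6497, mR=-18800/6497; mL+mR=-27200/6497 → advance -1; mR−mL=-10400/6497 → turn -1·90°
n=5: pose=(7,0,W); sL=80/61, sR=16/17; mL=-296/1037, mR=-1848/1037; mL+mR=-2144/1037 → advance -1; mR−mL=-1552/1037 → turn -1·90°
n=6: pose=(8,0,N); sL=160/241, sR=160/261; mL=-17680/62901, mR=-61040/62901; mL+mR=-26240/20967 → advance -1; mR−mL=-43360/62901 → turn -1·90°
n=7: pose=(8,-1,E); sL=10/13, sR=40/41; mL=-315/533, mR=-670/533; mL+mR=-985/533 → advance -1; mR−mL=-355/533 → turn -1·90°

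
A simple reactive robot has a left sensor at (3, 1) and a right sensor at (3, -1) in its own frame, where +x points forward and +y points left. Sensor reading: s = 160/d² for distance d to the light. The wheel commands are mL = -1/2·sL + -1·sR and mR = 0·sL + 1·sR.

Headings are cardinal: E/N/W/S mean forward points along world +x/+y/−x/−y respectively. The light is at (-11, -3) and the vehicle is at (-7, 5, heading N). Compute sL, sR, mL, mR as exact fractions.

16/13 80/73 -1624/949 80/73

left sensor world pos  = (-8, 8); dL² = 130
right sensor world pos = (-6, 8); dR² = 146
sL = 160/130 = 16/13
sR = 160/146 = 80/73
mL = -1/2·sL + -1·sR = -1624/949
mR = 0·sL + 1·sR = 80/73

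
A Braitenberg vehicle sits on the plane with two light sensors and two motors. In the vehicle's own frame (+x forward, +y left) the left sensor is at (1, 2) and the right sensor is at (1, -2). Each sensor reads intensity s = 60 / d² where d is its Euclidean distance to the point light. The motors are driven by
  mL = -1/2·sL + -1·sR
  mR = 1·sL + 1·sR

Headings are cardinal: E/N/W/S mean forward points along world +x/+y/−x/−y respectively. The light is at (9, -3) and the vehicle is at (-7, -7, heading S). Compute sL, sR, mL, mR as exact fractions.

left sensor world pos  = (-5, -8); dL² = 221
right sensor world pos = (-9, -8); dR² = 349
sL = 60/221 = 60/221
sR = 60/349 = 60/349
mL = -1/2·sL + -1·sR = -23730/77129
mR = 1·sL + 1·sR = 34200/77129

60/221 60/349 -23730/77129 34200/77129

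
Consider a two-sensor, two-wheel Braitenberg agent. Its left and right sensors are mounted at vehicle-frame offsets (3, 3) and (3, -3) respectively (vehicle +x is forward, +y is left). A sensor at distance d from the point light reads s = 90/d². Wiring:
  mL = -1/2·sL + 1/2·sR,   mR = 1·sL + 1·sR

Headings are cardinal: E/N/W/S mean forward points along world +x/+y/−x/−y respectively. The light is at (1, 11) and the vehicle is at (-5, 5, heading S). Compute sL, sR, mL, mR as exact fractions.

left sensor world pos  = (-2, 2); dL² = 90
right sensor world pos = (-8, 2); dR² = 162
sL = 90/90 = 1
sR = 90/162 = 5/9
mL = -1/2·sL + 1/2·sR = -2/9
mR = 1·sL + 1·sR = 14/9

1 5/9 -2/9 14/9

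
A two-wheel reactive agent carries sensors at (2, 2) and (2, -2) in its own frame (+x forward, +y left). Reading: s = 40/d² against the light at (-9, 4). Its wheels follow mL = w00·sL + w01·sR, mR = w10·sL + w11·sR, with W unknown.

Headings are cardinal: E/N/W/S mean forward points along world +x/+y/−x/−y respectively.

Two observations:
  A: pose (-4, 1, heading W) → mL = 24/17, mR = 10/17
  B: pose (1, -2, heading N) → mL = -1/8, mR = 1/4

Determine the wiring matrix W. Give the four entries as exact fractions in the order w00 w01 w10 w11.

obs A: pose=(-4,1,W) → sL=20/17, sR=4, mL=24/17, mR=10/17
obs B: pose=(1,-2,N) → sL=1/2, sR=1/4, mL=-1/8, mR=1/4
sensor matrix S = [[20/17, 4], [1/2, 1/4]]; det S = -29/17
solve [mL_A; mL_B] = S·[w00; w01] and [mR_A; mR_B] = S·[w10; w11]:
  w00 = -1/2, w01 = 1/2, w10 = 1/2, w11 = 0

-1/2 1/2 1/2 0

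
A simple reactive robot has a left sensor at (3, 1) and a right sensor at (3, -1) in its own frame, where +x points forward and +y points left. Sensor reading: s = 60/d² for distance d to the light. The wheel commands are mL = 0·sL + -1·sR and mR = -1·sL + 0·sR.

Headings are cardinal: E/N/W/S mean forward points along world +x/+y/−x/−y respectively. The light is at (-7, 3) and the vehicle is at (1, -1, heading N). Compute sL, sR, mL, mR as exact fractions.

left sensor world pos  = (0, 2); dL² = 50
right sensor world pos = (2, 2); dR² = 82
sL = 60/50 = 6/5
sR = 60/82 = 30/41
mL = 0·sL + -1·sR = -30/41
mR = -1·sL + 0·sR = -6/5

6/5 30/41 -30/41 -6/5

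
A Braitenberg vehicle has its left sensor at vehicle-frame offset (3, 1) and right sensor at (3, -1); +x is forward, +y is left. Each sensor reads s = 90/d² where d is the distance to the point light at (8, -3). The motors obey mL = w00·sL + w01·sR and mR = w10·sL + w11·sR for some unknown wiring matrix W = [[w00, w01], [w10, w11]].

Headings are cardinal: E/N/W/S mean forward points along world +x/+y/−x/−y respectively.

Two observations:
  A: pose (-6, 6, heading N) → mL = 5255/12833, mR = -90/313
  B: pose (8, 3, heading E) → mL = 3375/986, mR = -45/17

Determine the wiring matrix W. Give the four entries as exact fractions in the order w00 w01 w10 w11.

obs A: pose=(-6,6,N) → sL=10/41, sR=90/313, mL=5255/12833, mR=-90/313
obs B: pose=(8,3,E) → sL=45/29, sR=45/17, mL=3375/986, mR=-45/17
sensor matrix S = [[10/41, 90/313], [45/29, 45/17]]; det S = 1261800/6326669
solve [mL_A; mL_B] = S·[w00; w01] and [mR_A; mR_B] = S·[w10; w11]:
  w00 = 1/2, w01 = 1, w10 = 0, w11 = -1

1/2 1 0 -1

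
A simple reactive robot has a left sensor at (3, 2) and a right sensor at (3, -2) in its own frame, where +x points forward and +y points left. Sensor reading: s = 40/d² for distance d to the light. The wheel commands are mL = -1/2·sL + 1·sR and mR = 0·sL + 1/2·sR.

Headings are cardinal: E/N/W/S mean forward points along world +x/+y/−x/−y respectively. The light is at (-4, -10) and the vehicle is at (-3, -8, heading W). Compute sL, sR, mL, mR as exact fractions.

10 2 -3 1

left sensor world pos  = (-6, -10); dL² = 4
right sensor world pos = (-6, -6); dR² = 20
sL = 40/4 = 10
sR = 40/20 = 2
mL = -1/2·sL + 1·sR = -3
mR = 0·sL + 1/2·sR = 1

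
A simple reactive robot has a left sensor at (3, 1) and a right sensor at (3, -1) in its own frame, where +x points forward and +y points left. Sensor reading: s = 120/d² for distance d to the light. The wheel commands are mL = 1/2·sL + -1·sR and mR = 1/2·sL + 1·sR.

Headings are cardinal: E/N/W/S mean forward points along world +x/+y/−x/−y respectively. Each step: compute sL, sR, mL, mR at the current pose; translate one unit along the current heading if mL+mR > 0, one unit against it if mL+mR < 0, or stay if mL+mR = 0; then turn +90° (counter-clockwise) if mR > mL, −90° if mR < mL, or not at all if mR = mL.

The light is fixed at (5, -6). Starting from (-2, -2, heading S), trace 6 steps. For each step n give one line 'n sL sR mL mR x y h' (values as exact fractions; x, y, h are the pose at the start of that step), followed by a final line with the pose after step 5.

n=0: pose=(-2,-2,S); sL=120/37, sR=24/13; mL=-108/481, mR=1668/481; mL+mR=120/37 → advance +1; mR−mL=48/13 → turn +1·90°
n=1: pose=(-2,-3,E); sL=15/4, sR=6; mL=-33/8, mR=63/8; mL+mR=15/4 → advance +1; mR−mL=12 → turn +1·90°
n=2: pose=(-1,-3,N); sL=24/17, sR=120/61; mL=-1308/1037, mR=2772/1037; mL+mR=24/17 → advance +1; mR−mL=240/61 → turn +1·90°
n=3: pose=(-1,-2,W); sL=4/3, sR=60/53; mL=-74/159, mR=286/159; mL+mR=4/3 → advance +1; mR−mL=120/53 → turn +1·90°
n=4: pose=(-2,-2,S); sL=120/37, sR=24/13; mL=-108/481, mR=1668/481; mL+mR=120/37 → advance +1; mR−mL=48/13 → turn +1·90°
n=5: pose=(-2,-3,E); sL=15/4, sR=6; mL=-33/8, mR=63/8; mL+mR=15/4 → advance +1; mR−mL=12 → turn +1·90°

0 120/37 24/13 -108/481 1668/481 -2 -2 S
1 15/4 6 -33/8 63/8 -2 -3 E
2 24/17 120/61 -1308/1037 2772/1037 -1 -3 N
3 4/3 60/53 -74/159 286/159 -1 -2 W
4 120/37 24/13 -108/481 1668/481 -2 -2 S
5 15/4 6 -33/8 63/8 -2 -3 E
final -1 -3 N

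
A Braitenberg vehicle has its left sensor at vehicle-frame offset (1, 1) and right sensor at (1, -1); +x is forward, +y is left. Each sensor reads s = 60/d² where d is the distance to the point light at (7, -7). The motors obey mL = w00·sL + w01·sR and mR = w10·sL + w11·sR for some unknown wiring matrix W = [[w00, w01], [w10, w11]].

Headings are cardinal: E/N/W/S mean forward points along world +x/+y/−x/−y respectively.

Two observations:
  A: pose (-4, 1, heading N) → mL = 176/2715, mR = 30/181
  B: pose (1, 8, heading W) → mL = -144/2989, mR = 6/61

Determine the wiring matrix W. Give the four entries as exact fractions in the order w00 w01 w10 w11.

-1 1 0 1/2

obs A: pose=(-4,1,N) → sL=4/15, sR=60/181, mL=176/2715, mR=30/181
obs B: pose=(1,8,W) → sL=12/49, sR=12/61, mL=-144/2989, mR=6/61
sensor matrix S = [[4/15, 60/181], [12/49, 12/61]]; det S = -77696/2705045
solve [mL_A; mL_B] = S·[w00; w01] and [mR_A; mR_B] = S·[w10; w11]:
  w00 = -1, w01 = 1, w10 = 0, w11 = 1/2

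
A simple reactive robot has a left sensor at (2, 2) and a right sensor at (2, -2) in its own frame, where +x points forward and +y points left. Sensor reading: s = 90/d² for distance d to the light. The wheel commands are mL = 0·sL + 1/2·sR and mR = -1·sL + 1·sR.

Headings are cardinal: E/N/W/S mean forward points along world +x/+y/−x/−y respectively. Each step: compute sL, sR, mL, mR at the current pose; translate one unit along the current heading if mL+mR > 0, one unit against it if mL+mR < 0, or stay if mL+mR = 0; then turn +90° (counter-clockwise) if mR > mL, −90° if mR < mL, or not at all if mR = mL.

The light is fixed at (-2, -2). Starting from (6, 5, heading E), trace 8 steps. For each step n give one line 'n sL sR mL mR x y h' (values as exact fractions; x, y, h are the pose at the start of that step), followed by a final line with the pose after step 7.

0 90/181 18/25 9/25 1008/4525 6 5 E
1 45/73 45/37 45/74 1620/2701 7 5 S
2 18/13 90/113 45/113 -864/1469 7 4 W
3 45/64 45/104 45/208 -225/832 8 4 N
4 90/193 10/17 5/17 400/3281 8 3 E
5 45/89 1 1/2 44/89 9 3 S
6 18/17 10/13 5/13 -64/221 9 2 W
7 9/10 1/2 1/4 -2/5 8 2 N
final 8 1 E

n=0: pose=(6,5,E); sL=90/181, sR=18/25; mL=9/25, mR=1008/4525; mL+mR=2637/4525 → advance +1; mR−mL=-621/4525 → turn -1·90°
n=1: pose=(7,5,S); sL=45/73, sR=45/37; mL=45/74, mR=1620/2701; mL+mR=6525/5402 → advance +1; mR−mL=-45/5402 → turn -1·90°
n=2: pose=(7,4,W); sL=18/13, sR=90/113; mL=45/113, mR=-864/1469; mL+mR=-279/1469 → advance -1; mR−mL=-1449/1469 → turn -1·90°
n=3: pose=(8,4,N); sL=45/64, sR=45/104; mL=45/208, mR=-225/832; mL+mR=-45/832 → advance -1; mR−mL=-405/832 → turn -1·90°
n=4: pose=(8,3,E); sL=90/193, sR=10/17; mL=5/17, mR=400/3281; mL+mR=1365/3281 → advance +1; mR−mL=-565/3281 → turn -1·90°
n=5: pose=(9,3,S); sL=45/89, sR=1; mL=1/2, mR=44/89; mL+mR=177/178 → advance +1; mR−mL=-1/178 → turn -1·90°
n=6: pose=(9,2,W); sL=18/17, sR=10/13; mL=5/13, mR=-64/221; mL+mR=21/221 → advance +1; mR−mL=-149/221 → turn -1·90°
n=7: pose=(8,2,N); sL=9/10, sR=1/2; mL=1/4, mR=-2/5; mL+mR=-3/20 → advance -1; mR−mL=-13/20 → turn -1·90°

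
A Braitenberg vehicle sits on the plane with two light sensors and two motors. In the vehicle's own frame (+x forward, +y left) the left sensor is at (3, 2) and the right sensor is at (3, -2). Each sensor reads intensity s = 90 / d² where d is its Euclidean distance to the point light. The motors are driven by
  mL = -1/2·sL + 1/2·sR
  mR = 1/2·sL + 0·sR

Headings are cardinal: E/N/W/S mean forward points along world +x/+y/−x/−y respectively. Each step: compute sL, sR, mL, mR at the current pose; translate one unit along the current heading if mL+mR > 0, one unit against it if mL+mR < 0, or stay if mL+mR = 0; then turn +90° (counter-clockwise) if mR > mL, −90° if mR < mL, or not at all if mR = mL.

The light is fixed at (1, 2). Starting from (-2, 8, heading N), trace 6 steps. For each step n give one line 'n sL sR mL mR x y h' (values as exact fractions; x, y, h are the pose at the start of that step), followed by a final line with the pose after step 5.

n=0: pose=(-2,8,N); sL=45/53, sR=45/41; mL=270/2173, mR=45/106; mL+mR=45/82 → advance +1; mR−mL=1305/4346 → turn +1·90°
n=1: pose=(-2,9,W); sL=90/61, sR=10/13; mL=-280/793, mR=45/61; mL+mR=5/13 → advance +1; mR−mL=865/793 → turn +1·90°
n=2: pose=(-3,9,S); sL=9/2, sR=45/26; mL=-18/13, mR=9/4; mL+mR=45/52 → advance +1; mR−mL=189/52 → turn +1·90°
n=3: pose=(-3,8,E); sL=18/13, sR=90/17; mL=432/221, mR=9/13; mL+mR=45/17 → advance +1; mR−mL=-279/221 → turn -1·90°
n=4: pose=(-2,8,S); sL=9, sR=45/17; mL=-54/17, mR=9/2; mL+mR=45/34 → advance +1; mR−mL=261/34 → turn +1·90°
n=5: pose=(-2,7,E); sL=90/49, sR=10; mL=200/49, mR=45/49; mL+mR=5 → advance +1; mR−mL=-155/49 → turn -1·90°

0 45/53 45/41 270/2173 45/106 -2 8 N
1 90/61 10/13 -280/793 45/61 -2 9 W
2 9/2 45/26 -18/13 9/4 -3 9 S
3 18/13 90/17 432/221 9/13 -3 8 E
4 9 45/17 -54/17 9/2 -2 8 S
5 90/49 10 200/49 45/49 -2 7 E
final -1 7 S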